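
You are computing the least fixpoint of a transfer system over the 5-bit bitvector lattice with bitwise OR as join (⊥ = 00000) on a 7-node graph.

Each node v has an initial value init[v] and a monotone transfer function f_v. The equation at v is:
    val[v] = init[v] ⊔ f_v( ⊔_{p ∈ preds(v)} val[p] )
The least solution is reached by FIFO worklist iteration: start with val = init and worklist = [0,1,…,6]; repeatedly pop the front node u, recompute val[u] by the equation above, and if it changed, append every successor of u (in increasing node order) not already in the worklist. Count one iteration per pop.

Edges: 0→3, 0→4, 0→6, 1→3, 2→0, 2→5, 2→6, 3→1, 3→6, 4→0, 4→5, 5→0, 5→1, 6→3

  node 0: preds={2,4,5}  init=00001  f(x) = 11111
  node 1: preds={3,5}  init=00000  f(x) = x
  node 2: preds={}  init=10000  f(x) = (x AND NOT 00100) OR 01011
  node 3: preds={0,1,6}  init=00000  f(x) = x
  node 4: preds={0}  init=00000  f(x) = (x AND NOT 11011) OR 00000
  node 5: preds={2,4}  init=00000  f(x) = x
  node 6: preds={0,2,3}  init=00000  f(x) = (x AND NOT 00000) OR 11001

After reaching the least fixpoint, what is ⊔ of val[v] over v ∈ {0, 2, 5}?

Iteration log — 10 steps:
  step 1. node 0  ⊔preds=10000  new=11111  old=00001  +wl: 
  step 2. node 1  ⊔preds=00000  new=00000  stable
  step 3. node 2  ⊔preds=00000  new=11011  old=10000  +wl: 0
  step 4. node 3  ⊔preds=11111  new=11111  old=00000  +wl: 1
  step 5. node 4  ⊔preds=11111  new=00100  old=00000  +wl: 
  step 6. node 5  ⊔preds=11111  new=11111  old=00000  +wl: 
  step 7. node 6  ⊔preds=11111  new=11111  old=00000  +wl: 3
  step 8. node 0  ⊔preds=11111  new=11111  stable
  step 9. node 1  ⊔preds=11111  new=11111  old=00000  +wl: 
  step 10. node 3  ⊔preds=11111  new=11111  stable

Least fixpoint reached:
  node 0: 11111
  node 1: 11111
  node 2: 11011
  node 3: 11111
  node 4: 00100
  node 5: 11111
  node 6: 11111

11111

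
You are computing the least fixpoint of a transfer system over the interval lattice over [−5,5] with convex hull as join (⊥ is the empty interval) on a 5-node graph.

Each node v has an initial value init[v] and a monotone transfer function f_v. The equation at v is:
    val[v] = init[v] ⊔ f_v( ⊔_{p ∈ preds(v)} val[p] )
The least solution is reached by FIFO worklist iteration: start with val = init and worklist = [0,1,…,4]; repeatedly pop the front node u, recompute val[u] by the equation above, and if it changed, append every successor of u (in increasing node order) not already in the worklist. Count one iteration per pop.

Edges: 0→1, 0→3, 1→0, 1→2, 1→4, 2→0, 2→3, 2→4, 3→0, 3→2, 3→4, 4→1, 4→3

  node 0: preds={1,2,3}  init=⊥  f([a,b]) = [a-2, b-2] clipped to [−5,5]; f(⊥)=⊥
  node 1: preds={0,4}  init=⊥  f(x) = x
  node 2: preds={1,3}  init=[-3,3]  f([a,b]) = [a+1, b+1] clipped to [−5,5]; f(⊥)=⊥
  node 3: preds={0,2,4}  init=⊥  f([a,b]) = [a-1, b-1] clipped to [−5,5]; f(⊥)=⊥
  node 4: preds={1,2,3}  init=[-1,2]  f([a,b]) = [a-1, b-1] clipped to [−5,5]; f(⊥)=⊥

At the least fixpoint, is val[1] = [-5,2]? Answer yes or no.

Worklist (9 pops):
  #1 pop 0: in=[-3,3] → [-5,1] (was ⊥); enqueue []
  #2 pop 1: in=[-5,2] → [-5,2] (was ⊥); enqueue [0]
  #3 pop 2: in=[-5,2] → [-4,3] (was [-3,3]); enqueue []
  #4 pop 3: in=[-5,3] → [-5,2] (was ⊥); enqueue [2]
  #5 pop 4: in=[-5,3] → [-5,2] (was [-1,2]); enqueue [1,3]
  #6 pop 0: in=[-5,3] → [-5,1] (no change)
  #7 pop 2: in=[-5,2] → [-4,3] (no change)
  #8 pop 1: in=[-5,2] → [-5,2] (no change)
  #9 pop 3: in=[-5,3] → [-5,2] (no change)

Fixpoint:
  val[0] = [-5,1]
  val[1] = [-5,2]
  val[2] = [-4,3]
  val[3] = [-5,2]
  val[4] = [-5,2]

yes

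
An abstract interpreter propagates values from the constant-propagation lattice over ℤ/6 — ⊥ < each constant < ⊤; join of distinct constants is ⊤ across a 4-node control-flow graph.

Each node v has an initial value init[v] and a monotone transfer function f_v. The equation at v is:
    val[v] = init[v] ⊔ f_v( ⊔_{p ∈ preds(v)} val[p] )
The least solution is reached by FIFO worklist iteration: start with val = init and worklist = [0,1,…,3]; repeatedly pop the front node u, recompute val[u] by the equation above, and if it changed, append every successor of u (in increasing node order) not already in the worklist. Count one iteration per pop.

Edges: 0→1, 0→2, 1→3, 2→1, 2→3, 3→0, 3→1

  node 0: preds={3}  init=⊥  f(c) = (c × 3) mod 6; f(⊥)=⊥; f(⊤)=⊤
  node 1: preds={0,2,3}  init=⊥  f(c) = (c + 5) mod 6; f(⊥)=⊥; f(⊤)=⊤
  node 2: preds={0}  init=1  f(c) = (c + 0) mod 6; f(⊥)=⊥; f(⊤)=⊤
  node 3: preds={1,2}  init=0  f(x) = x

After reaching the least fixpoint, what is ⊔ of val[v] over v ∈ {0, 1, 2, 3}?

Trace (8 dequeues):
  [1] u=0 | in 0 | out 0 | prev ⊥ | push {}
  [2] u=1 | in ⊤ | out ⊤ | prev ⊥ | push {}
  [3] u=2 | in 0 | out ⊤ | prev 1 | push {1}
  [4] u=3 | in ⊤ | out ⊤ | prev 0 | push {0}
  [5] u=1 | in ⊤ | out ⊤ | ==
  [6] u=0 | in ⊤ | out ⊤ | prev 0 | push {1,2}
  [7] u=1 | in ⊤ | out ⊤ | ==
  [8] u=2 | in ⊤ | out ⊤ | ==

Converged values:
  [0] ⊤
  [1] ⊤
  [2] ⊤
  [3] ⊤

⊤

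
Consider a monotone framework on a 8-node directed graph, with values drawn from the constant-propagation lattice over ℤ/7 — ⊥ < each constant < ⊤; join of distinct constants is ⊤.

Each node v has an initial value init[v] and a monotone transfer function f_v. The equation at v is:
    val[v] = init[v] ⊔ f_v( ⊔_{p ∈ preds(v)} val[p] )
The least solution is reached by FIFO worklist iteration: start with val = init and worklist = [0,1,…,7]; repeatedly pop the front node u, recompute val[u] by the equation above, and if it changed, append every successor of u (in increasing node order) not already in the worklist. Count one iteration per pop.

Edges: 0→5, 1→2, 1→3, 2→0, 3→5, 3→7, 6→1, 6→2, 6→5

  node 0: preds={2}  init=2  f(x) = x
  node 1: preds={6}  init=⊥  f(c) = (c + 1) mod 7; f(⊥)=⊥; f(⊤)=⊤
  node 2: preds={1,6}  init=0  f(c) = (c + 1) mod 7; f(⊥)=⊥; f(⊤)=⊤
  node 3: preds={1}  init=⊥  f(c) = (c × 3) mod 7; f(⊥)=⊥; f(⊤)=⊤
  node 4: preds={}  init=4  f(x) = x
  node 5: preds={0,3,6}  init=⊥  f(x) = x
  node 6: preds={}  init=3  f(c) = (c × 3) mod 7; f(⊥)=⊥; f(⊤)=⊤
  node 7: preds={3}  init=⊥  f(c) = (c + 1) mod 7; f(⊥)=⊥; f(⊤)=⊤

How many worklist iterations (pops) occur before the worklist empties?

Trace (9 dequeues):
  [1] u=0 | in 0 | out ⊤ | prev 2 | push {}
  [2] u=1 | in 3 | out 4 | prev ⊥ | push {}
  [3] u=2 | in ⊤ | out ⊤ | prev 0 | push {0}
  [4] u=3 | in 4 | out 5 | prev ⊥ | push {}
  [5] u=4 | in ⊥ | out 4 | ==
  [6] u=5 | in ⊤ | out ⊤ | prev ⊥ | push {}
  [7] u=6 | in ⊥ | out 3 | ==
  [8] u=7 | in 5 | out 6 | prev ⊥ | push {}
  [9] u=0 | in ⊤ | out ⊤ | ==

Converged values:
  [0] ⊤
  [1] 4
  [2] ⊤
  [3] 5
  [4] 4
  [5] ⊤
  [6] 3
  [7] 6

9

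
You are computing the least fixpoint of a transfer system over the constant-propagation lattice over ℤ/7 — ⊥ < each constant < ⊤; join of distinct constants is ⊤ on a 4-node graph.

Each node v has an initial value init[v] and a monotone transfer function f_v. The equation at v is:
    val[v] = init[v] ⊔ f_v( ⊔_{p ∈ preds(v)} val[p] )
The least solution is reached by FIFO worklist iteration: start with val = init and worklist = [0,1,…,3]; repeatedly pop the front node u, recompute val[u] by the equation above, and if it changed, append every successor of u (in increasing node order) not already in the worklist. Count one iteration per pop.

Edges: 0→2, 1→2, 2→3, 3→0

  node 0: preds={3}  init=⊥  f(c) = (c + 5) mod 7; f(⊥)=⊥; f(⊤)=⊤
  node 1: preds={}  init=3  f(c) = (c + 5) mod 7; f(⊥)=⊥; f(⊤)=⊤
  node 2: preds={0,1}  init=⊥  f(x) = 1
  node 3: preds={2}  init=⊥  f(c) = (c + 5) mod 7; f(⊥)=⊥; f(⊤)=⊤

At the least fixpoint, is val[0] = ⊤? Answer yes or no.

no

Iteration log — 6 steps:
  step 1. node 0  ⊔preds=⊥  new=⊥  stable
  step 2. node 1  ⊔preds=⊥  new=3  stable
  step 3. node 2  ⊔preds=3  new=1  old=⊥  +wl: 
  step 4. node 3  ⊔preds=1  new=6  old=⊥  +wl: 0
  step 5. node 0  ⊔preds=6  new=4  old=⊥  +wl: 2
  step 6. node 2  ⊔preds=⊤  new=1  stable

Least fixpoint reached:
  node 0: 4
  node 1: 3
  node 2: 1
  node 3: 6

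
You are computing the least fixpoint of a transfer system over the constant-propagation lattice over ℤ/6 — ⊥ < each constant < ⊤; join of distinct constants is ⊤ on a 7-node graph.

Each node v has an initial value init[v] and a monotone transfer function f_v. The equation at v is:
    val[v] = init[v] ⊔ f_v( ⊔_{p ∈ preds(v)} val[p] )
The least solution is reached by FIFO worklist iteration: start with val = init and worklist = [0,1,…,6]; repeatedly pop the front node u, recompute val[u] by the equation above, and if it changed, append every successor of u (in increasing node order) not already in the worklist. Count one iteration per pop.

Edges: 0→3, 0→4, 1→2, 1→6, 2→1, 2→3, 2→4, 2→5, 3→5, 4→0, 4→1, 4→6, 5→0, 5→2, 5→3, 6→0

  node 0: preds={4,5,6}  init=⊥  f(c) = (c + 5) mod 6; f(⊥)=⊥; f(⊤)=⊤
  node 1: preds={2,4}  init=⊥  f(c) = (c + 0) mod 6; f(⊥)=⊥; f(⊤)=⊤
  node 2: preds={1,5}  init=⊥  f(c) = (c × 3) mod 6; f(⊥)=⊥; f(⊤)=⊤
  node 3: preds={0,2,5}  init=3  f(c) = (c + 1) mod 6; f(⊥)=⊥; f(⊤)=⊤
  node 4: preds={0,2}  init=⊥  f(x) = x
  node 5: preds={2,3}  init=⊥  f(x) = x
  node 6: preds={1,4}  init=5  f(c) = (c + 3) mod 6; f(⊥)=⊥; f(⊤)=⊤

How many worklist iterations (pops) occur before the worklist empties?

18

Trace (18 dequeues):
  [1] u=0 | in 5 | out 4 | prev ⊥ | push {}
  [2] u=1 | in ⊥ | out ⊥ | ==
  [3] u=2 | in ⊥ | out ⊥ | ==
  [4] u=3 | in 4 | out ⊤ | prev 3 | push {}
  [5] u=4 | in 4 | out 4 | prev ⊥ | push {0,1}
  [6] u=5 | in ⊤ | out ⊤ | prev ⊥ | push {2,3}
  [7] u=6 | in 4 | out ⊤ | prev 5 | push {}
  [8] u=0 | in ⊤ | out ⊤ | prev 4 | push {4}
  [9] u=1 | in 4 | out 4 | prev ⊥ | push {6}
  [10] u=2 | in ⊤ | out ⊤ | prev ⊥ | push {1,5}
  [11] u=3 | in ⊤ | out ⊤ | ==
  [12] u=4 | in ⊤ | out ⊤ | prev 4 | push {0}
  [13] u=6 | in ⊤ | out ⊤ | ==
  [14] u=1 | in ⊤ | out ⊤ | prev 4 | push {2,6}
  [15] u=5 | in ⊤ | out ⊤ | ==
  [16] u=0 | in ⊤ | out ⊤ | ==
  [17] u=2 | in ⊤ | out ⊤ | ==
  [18] u=6 | in ⊤ | out ⊤ | ==

Converged values:
  [0] ⊤
  [1] ⊤
  [2] ⊤
  [3] ⊤
  [4] ⊤
  [5] ⊤
  [6] ⊤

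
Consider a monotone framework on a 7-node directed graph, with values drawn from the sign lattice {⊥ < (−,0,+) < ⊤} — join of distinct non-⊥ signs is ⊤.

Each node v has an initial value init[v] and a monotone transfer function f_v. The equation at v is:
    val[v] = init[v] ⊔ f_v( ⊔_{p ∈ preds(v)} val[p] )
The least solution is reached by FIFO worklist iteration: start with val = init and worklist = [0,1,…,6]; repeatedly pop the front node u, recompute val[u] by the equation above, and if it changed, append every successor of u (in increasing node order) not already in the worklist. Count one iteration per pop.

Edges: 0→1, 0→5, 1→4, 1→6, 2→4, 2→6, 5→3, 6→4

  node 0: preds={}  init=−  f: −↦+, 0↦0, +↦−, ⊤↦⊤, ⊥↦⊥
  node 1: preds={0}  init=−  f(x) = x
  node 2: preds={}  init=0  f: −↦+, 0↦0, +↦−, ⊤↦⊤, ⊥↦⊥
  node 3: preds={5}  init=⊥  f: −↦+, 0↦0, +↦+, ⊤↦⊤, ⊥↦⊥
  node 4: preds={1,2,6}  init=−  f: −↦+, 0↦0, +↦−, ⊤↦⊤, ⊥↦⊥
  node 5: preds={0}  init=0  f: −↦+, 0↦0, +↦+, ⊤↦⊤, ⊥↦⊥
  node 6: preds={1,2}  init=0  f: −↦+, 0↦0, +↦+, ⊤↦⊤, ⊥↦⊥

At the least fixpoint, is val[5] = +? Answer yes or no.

Trace (9 dequeues):
  [1] u=0 | in ⊥ | out − | ==
  [2] u=1 | in − | out − | ==
  [3] u=2 | in ⊥ | out 0 | ==
  [4] u=3 | in 0 | out 0 | prev ⊥ | push {}
  [5] u=4 | in ⊤ | out ⊤ | prev − | push {}
  [6] u=5 | in − | out ⊤ | prev 0 | push {3}
  [7] u=6 | in ⊤ | out ⊤ | prev 0 | push {4}
  [8] u=3 | in ⊤ | out ⊤ | prev 0 | push {}
  [9] u=4 | in ⊤ | out ⊤ | ==

Converged values:
  [0] −
  [1] −
  [2] 0
  [3] ⊤
  [4] ⊤
  [5] ⊤
  [6] ⊤

no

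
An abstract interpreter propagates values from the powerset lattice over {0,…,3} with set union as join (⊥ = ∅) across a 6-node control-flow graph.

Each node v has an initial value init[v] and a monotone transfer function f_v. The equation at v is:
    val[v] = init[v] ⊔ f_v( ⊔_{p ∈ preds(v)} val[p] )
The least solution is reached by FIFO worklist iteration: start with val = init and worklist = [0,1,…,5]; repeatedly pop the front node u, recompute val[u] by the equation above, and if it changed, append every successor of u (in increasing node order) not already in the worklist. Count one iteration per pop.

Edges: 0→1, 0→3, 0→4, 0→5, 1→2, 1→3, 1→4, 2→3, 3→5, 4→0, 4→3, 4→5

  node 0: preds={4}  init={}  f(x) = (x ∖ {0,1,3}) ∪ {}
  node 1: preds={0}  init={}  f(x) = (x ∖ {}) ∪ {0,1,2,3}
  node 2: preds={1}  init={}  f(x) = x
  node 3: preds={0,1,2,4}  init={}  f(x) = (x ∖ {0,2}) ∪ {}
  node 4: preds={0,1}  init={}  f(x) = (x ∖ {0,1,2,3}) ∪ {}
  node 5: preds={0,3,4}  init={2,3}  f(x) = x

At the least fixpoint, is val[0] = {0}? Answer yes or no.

no

Worklist (6 pops):
  #1 pop 0: in={} → {} (no change)
  #2 pop 1: in={} → {0,1,2,3} (was {}); enqueue []
  #3 pop 2: in={0,1,2,3} → {0,1,2,3} (was {}); enqueue []
  #4 pop 3: in={0,1,2,3} → {1,3} (was {}); enqueue []
  #5 pop 4: in={0,1,2,3} → {} (no change)
  #6 pop 5: in={1,3} → {1,2,3} (was {2,3}); enqueue []

Fixpoint:
  val[0] = {}
  val[1] = {0,1,2,3}
  val[2] = {0,1,2,3}
  val[3] = {1,3}
  val[4] = {}
  val[5] = {1,2,3}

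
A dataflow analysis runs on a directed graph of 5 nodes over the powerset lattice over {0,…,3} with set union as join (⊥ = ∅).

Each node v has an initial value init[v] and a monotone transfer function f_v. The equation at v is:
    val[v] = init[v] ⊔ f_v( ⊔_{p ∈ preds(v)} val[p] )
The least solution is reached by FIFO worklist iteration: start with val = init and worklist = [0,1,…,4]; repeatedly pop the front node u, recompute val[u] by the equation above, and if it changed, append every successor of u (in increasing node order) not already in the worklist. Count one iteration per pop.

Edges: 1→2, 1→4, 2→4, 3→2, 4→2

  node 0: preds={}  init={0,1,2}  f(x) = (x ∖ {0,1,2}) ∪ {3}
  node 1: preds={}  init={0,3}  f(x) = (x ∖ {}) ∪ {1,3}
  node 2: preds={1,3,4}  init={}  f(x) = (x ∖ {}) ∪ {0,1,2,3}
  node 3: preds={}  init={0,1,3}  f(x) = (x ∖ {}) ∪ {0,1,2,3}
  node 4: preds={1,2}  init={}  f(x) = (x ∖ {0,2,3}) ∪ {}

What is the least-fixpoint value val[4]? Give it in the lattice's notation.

Trace (6 dequeues):
  [1] u=0 | in {} | out {0,1,2,3} | prev {0,1,2} | push {}
  [2] u=1 | in {} | out {0,1,3} | prev {0,3} | push {}
  [3] u=2 | in {0,1,3} | out {0,1,2,3} | prev {} | push {}
  [4] u=3 | in {} | out {0,1,2,3} | prev {0,1,3} | push {2}
  [5] u=4 | in {0,1,2,3} | out {1} | prev {} | push {}
  [6] u=2 | in {0,1,2,3} | out {0,1,2,3} | ==

Converged values:
  [0] {0,1,2,3}
  [1] {0,1,3}
  [2] {0,1,2,3}
  [3] {0,1,2,3}
  [4] {1}

{1}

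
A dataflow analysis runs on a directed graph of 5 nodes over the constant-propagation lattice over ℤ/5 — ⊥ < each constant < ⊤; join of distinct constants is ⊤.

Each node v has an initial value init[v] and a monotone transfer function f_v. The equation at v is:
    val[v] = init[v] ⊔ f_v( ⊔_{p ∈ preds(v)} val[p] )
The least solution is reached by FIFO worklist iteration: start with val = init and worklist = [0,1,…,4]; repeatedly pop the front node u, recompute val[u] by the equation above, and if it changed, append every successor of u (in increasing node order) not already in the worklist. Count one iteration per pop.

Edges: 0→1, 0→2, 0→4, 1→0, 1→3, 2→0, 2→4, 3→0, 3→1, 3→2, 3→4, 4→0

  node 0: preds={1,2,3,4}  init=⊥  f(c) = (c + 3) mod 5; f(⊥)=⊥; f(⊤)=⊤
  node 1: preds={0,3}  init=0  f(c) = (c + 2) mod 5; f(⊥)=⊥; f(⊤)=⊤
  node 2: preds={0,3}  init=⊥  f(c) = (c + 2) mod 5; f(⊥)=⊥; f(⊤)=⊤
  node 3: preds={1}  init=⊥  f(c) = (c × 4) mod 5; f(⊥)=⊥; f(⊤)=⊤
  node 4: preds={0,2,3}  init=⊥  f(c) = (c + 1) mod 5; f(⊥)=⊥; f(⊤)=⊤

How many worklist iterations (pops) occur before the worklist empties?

15

Iteration log — 15 steps:
  step 1. node 0  ⊔preds=0  new=3  old=⊥  +wl: 
  step 2. node 1  ⊔preds=3  new=0  stable
  step 3. node 2  ⊔preds=3  new=0  old=⊥  +wl: 0
  step 4. node 3  ⊔preds=0  new=0  old=⊥  +wl: 1,2
  step 5. node 4  ⊔preds=⊤  new=⊤  old=⊥  +wl: 
  step 6. node 0  ⊔preds=⊤  new=⊤  old=3  +wl: 4
  step 7. node 1  ⊔preds=⊤  new=⊤  old=0  +wl: 0,3
  step 8. node 2  ⊔preds=⊤  new=⊤  old=0  +wl: 
  step 9. node 4  ⊔preds=⊤  new=⊤  stable
  step 10. node 0  ⊔preds=⊤  new=⊤  stable
  step 11. node 3  ⊔preds=⊤  new=⊤  old=0  +wl: 0,1,2,4
  step 12. node 0  ⊔preds=⊤  new=⊤  stable
  step 13. node 1  ⊔preds=⊤  new=⊤  stable
  step 14. node 2  ⊔preds=⊤  new=⊤  stable
  step 15. node 4  ⊔preds=⊤  new=⊤  stable

Least fixpoint reached:
  node 0: ⊤
  node 1: ⊤
  node 2: ⊤
  node 3: ⊤
  node 4: ⊤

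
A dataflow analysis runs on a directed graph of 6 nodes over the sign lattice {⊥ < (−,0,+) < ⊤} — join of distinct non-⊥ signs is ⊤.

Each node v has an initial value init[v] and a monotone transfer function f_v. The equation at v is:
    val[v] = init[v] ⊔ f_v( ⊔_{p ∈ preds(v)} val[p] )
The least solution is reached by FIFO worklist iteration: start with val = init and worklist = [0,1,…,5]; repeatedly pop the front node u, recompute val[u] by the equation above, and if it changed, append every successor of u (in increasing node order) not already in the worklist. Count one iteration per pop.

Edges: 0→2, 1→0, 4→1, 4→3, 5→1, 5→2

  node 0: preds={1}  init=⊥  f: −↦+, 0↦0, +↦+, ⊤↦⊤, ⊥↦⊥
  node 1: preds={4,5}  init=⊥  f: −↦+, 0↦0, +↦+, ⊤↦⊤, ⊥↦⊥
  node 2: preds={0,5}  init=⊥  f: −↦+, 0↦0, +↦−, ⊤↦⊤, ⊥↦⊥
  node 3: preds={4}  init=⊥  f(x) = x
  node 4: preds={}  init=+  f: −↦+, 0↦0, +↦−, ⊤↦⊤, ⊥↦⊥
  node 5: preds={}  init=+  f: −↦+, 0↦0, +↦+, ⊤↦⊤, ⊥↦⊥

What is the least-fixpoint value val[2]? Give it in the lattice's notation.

−

Iteration log — 8 steps:
  step 1. node 0  ⊔preds=⊥  new=⊥  stable
  step 2. node 1  ⊔preds=+  new=+  old=⊥  +wl: 0
  step 3. node 2  ⊔preds=+  new=−  old=⊥  +wl: 
  step 4. node 3  ⊔preds=+  new=+  old=⊥  +wl: 
  step 5. node 4  ⊔preds=⊥  new=+  stable
  step 6. node 5  ⊔preds=⊥  new=+  stable
  step 7. node 0  ⊔preds=+  new=+  old=⊥  +wl: 2
  step 8. node 2  ⊔preds=+  new=−  stable

Least fixpoint reached:
  node 0: +
  node 1: +
  node 2: −
  node 3: +
  node 4: +
  node 5: +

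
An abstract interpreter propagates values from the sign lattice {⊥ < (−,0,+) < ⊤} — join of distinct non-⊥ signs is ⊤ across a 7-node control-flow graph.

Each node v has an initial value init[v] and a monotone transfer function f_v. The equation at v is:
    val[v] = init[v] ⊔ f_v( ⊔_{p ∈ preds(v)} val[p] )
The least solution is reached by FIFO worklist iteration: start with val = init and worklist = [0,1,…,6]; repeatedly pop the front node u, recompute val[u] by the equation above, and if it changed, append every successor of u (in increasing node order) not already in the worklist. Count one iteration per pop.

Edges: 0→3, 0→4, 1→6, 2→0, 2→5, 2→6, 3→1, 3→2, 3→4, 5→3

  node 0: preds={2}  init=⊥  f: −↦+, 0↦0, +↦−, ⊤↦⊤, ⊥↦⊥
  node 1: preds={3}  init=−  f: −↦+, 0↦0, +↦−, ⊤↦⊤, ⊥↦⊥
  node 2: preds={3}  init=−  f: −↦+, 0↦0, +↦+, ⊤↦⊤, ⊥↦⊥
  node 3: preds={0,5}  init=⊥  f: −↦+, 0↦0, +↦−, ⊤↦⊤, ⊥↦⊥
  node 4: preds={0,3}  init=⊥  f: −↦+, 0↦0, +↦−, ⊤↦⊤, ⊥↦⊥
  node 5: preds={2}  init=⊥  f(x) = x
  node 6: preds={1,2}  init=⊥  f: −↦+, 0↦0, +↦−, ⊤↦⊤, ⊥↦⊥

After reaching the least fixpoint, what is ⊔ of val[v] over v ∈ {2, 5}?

Worklist (17 pops):
  #1 pop 0: in=− → + (was ⊥); enqueue []
  #2 pop 1: in=⊥ → − (no change)
  #3 pop 2: in=⊥ → − (no change)
  #4 pop 3: in=+ → − (was ⊥); enqueue [1,2]
  #5 pop 4: in=⊤ → ⊤ (was ⊥); enqueue []
  #6 pop 5: in=− → − (was ⊥); enqueue [3]
  #7 pop 6: in=− → + (was ⊥); enqueue []
  #8 pop 1: in=− → ⊤ (was −); enqueue [6]
  #9 pop 2: in=− → ⊤ (was −); enqueue [0,5]
  #10 pop 3: in=⊤ → ⊤ (was −); enqueue [1,2,4]
  #11 pop 6: in=⊤ → ⊤ (was +); enqueue []
  #12 pop 0: in=⊤ → ⊤ (was +); enqueue [3]
  #13 pop 5: in=⊤ → ⊤ (was −); enqueue []
  #14 pop 1: in=⊤ → ⊤ (no change)
  #15 pop 2: in=⊤ → ⊤ (no change)
  #16 pop 4: in=⊤ → ⊤ (no change)
  #17 pop 3: in=⊤ → ⊤ (no change)

Fixpoint:
  val[0] = ⊤
  val[1] = ⊤
  val[2] = ⊤
  val[3] = ⊤
  val[4] = ⊤
  val[5] = ⊤
  val[6] = ⊤

⊤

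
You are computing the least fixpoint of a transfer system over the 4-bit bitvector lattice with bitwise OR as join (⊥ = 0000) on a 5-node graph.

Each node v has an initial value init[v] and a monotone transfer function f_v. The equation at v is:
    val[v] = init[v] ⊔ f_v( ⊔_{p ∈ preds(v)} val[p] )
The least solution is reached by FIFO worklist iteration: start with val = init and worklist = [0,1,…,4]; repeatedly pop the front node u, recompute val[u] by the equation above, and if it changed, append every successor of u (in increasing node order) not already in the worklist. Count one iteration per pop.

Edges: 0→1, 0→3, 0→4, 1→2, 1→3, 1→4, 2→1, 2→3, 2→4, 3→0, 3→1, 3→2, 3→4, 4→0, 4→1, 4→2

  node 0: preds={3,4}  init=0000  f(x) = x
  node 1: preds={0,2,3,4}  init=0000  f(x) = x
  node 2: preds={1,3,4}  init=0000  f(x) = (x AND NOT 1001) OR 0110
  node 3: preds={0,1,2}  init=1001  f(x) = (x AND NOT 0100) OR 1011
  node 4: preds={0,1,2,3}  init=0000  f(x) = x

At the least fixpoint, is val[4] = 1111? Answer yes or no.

yes

Worklist (11 pops):
  #1 pop 0: in=1001 → 1001 (was 0000); enqueue []
  #2 pop 1: in=1001 → 1001 (was 0000); enqueue []
  #3 pop 2: in=1001 → 0110 (was 0000); enqueue [1]
  #4 pop 3: in=1111 → 1011 (was 1001); enqueue [0,2]
  #5 pop 4: in=1111 → 1111 (was 0000); enqueue []
  #6 pop 1: in=1111 → 1111 (was 1001); enqueue [3,4]
  #7 pop 0: in=1111 → 1111 (was 1001); enqueue [1]
  #8 pop 2: in=1111 → 0110 (no change)
  #9 pop 3: in=1111 → 1011 (no change)
  #10 pop 4: in=1111 → 1111 (no change)
  #11 pop 1: in=1111 → 1111 (no change)

Fixpoint:
  val[0] = 1111
  val[1] = 1111
  val[2] = 0110
  val[3] = 1011
  val[4] = 1111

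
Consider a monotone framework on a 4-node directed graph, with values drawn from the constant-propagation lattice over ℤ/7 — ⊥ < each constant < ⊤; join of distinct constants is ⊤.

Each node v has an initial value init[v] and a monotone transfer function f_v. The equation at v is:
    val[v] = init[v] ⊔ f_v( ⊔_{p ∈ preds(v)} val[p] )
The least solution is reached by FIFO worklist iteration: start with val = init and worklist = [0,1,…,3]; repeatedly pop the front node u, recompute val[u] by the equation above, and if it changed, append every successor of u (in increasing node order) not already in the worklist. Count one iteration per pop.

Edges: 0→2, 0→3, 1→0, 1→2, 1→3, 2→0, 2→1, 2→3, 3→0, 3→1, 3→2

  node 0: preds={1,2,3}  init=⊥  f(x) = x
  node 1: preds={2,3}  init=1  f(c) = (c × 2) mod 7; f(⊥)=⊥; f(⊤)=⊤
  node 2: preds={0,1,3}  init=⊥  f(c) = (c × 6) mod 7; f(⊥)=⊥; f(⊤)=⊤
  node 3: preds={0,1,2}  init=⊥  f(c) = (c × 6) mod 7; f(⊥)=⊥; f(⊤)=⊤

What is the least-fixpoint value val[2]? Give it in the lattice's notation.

⊤

Worklist (10 pops):
  #1 pop 0: in=1 → 1 (was ⊥); enqueue []
  #2 pop 1: in=⊥ → 1 (no change)
  #3 pop 2: in=1 → 6 (was ⊥); enqueue [0,1]
  #4 pop 3: in=⊤ → ⊤ (was ⊥); enqueue [2]
  #5 pop 0: in=⊤ → ⊤ (was 1); enqueue [3]
  #6 pop 1: in=⊤ → ⊤ (was 1); enqueue [0]
  #7 pop 2: in=⊤ → ⊤ (was 6); enqueue [1]
  #8 pop 3: in=⊤ → ⊤ (no change)
  #9 pop 0: in=⊤ → ⊤ (no change)
  #10 pop 1: in=⊤ → ⊤ (no change)

Fixpoint:
  val[0] = ⊤
  val[1] = ⊤
  val[2] = ⊤
  val[3] = ⊤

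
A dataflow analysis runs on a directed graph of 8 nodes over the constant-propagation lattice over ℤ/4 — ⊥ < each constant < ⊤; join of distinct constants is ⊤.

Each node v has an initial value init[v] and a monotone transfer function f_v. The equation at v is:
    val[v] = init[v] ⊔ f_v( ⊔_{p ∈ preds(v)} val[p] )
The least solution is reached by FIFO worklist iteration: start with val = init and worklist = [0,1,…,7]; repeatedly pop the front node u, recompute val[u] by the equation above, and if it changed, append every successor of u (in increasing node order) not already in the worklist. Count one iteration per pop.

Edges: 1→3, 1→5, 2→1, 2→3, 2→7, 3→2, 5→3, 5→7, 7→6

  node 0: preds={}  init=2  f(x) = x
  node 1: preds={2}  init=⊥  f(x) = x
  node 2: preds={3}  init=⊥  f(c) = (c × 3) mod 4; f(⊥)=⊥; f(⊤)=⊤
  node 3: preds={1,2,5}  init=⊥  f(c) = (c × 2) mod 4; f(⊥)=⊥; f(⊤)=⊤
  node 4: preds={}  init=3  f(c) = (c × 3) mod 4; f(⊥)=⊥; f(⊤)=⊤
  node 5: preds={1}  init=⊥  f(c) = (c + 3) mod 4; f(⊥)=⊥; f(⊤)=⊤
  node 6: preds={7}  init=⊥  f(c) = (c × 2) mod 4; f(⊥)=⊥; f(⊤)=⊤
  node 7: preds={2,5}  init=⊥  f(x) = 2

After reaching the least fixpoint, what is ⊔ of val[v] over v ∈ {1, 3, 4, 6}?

⊤

Trace (9 dequeues):
  [1] u=0 | in ⊥ | out 2 | ==
  [2] u=1 | in ⊥ | out ⊥ | ==
  [3] u=2 | in ⊥ | out ⊥ | ==
  [4] u=3 | in ⊥ | out ⊥ | ==
  [5] u=4 | in ⊥ | out 3 | ==
  [6] u=5 | in ⊥ | out ⊥ | ==
  [7] u=6 | in ⊥ | out ⊥ | ==
  [8] u=7 | in ⊥ | out 2 | prev ⊥ | push {6}
  [9] u=6 | in 2 | out 0 | prev ⊥ | push {}

Converged values:
  [0] 2
  [1] ⊥
  [2] ⊥
  [3] ⊥
  [4] 3
  [5] ⊥
  [6] 0
  [7] 2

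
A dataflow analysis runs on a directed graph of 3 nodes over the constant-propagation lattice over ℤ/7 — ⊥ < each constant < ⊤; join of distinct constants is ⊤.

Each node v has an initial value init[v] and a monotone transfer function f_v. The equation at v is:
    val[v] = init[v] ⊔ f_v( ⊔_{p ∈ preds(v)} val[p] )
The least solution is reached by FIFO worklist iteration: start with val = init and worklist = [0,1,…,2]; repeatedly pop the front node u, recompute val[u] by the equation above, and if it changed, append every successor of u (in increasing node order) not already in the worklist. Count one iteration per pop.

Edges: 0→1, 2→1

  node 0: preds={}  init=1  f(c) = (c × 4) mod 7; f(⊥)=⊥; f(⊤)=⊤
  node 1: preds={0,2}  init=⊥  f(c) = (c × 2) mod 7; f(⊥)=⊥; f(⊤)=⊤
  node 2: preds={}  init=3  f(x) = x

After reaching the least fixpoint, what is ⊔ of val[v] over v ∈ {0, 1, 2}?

Worklist (3 pops):
  #1 pop 0: in=⊥ → 1 (no change)
  #2 pop 1: in=⊤ → ⊤ (was ⊥); enqueue []
  #3 pop 2: in=⊥ → 3 (no change)

Fixpoint:
  val[0] = 1
  val[1] = ⊤
  val[2] = 3

⊤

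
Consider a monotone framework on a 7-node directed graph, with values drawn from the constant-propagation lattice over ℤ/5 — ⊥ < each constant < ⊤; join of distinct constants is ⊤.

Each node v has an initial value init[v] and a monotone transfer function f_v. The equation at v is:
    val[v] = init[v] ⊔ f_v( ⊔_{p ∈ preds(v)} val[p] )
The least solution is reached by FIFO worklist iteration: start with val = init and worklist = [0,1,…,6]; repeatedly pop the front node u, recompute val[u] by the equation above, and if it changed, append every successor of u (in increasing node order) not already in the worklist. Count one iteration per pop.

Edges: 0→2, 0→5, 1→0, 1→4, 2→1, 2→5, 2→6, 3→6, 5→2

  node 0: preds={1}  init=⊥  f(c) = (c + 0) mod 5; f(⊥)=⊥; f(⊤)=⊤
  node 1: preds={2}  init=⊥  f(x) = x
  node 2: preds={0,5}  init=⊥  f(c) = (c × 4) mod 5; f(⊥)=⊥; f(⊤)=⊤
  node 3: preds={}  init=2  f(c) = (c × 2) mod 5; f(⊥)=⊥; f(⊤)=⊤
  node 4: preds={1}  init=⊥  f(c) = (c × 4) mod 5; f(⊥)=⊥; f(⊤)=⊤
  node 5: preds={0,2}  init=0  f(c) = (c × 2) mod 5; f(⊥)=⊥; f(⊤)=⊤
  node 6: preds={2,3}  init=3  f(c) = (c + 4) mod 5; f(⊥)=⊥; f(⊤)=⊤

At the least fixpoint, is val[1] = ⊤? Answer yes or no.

Iteration log — 12 steps:
  step 1. node 0  ⊔preds=⊥  new=⊥  stable
  step 2. node 1  ⊔preds=⊥  new=⊥  stable
  step 3. node 2  ⊔preds=0  new=0  old=⊥  +wl: 1
  step 4. node 3  ⊔preds=⊥  new=2  stable
  step 5. node 4  ⊔preds=⊥  new=⊥  stable
  step 6. node 5  ⊔preds=0  new=0  stable
  step 7. node 6  ⊔preds=⊤  new=⊤  old=3  +wl: 
  step 8. node 1  ⊔preds=0  new=0  old=⊥  +wl: 0,4
  step 9. node 0  ⊔preds=0  new=0  old=⊥  +wl: 2,5
  step 10. node 4  ⊔preds=0  new=0  old=⊥  +wl: 
  step 11. node 2  ⊔preds=0  new=0  stable
  step 12. node 5  ⊔preds=0  new=0  stable

Least fixpoint reached:
  node 0: 0
  node 1: 0
  node 2: 0
  node 3: 2
  node 4: 0
  node 5: 0
  node 6: ⊤

no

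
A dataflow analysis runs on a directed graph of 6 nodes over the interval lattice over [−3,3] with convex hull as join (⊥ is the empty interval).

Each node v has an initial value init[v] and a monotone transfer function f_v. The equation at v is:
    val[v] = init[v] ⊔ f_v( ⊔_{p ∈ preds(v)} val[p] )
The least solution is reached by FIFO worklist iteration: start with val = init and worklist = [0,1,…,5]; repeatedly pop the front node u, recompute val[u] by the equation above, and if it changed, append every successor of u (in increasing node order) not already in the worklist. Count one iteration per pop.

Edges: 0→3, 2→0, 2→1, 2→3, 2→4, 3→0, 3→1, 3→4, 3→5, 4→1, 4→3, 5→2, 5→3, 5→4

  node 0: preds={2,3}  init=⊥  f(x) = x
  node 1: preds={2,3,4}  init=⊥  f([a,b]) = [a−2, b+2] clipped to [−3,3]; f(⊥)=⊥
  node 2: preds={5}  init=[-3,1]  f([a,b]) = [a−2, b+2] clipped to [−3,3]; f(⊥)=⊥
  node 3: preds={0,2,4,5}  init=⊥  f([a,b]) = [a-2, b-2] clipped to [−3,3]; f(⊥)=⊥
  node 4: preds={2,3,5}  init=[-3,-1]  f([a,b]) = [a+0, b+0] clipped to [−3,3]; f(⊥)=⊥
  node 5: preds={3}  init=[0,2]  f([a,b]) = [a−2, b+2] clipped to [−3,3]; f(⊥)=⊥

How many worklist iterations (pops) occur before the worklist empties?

Iteration log — 11 steps:
  step 1. node 0  ⊔preds=[-3,1]  new=[-3,1]  old=⊥  +wl: 
  step 2. node 1  ⊔preds=[-3,1]  new=[-3,3]  old=⊥  +wl: 
  step 3. node 2  ⊔preds=[0,2]  new=[-3,3]  old=[-3,1]  +wl: 0,1
  step 4. node 3  ⊔preds=[-3,3]  new=[-3,1]  old=⊥  +wl: 
  step 5. node 4  ⊔preds=[-3,3]  new=[-3,3]  old=[-3,-1]  +wl: 3
  step 6. node 5  ⊔preds=[-3,1]  new=[-3,3]  old=[0,2]  +wl: 2,4
  step 7. node 0  ⊔preds=[-3,3]  new=[-3,3]  old=[-3,1]  +wl: 
  step 8. node 1  ⊔preds=[-3,3]  new=[-3,3]  stable
  step 9. node 3  ⊔preds=[-3,3]  new=[-3,1]  stable
  step 10. node 2  ⊔preds=[-3,3]  new=[-3,3]  stable
  step 11. node 4  ⊔preds=[-3,3]  new=[-3,3]  stable

Least fixpoint reached:
  node 0: [-3,3]
  node 1: [-3,3]
  node 2: [-3,3]
  node 3: [-3,1]
  node 4: [-3,3]
  node 5: [-3,3]

11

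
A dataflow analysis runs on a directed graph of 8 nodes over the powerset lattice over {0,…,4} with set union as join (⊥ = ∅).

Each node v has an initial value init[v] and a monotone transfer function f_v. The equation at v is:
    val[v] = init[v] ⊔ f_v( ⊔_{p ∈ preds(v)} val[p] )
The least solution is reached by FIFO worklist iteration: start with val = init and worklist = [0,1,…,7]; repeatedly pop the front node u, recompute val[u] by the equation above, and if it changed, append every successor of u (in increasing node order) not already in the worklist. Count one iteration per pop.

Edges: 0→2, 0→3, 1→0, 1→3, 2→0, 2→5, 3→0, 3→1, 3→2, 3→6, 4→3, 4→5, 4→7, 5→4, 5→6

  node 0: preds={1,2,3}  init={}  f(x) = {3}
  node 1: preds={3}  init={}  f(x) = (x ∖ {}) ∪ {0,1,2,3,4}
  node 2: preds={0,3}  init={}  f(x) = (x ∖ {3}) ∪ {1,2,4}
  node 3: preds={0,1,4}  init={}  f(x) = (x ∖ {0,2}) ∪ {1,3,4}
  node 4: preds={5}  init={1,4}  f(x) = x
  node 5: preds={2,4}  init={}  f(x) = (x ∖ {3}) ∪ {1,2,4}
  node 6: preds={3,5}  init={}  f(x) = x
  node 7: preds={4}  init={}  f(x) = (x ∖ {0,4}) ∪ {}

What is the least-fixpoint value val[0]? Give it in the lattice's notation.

{3}

Worklist (15 pops):
  #1 pop 0: in={} → {3} (was {}); enqueue []
  #2 pop 1: in={} → {0,1,2,3,4} (was {}); enqueue [0]
  #3 pop 2: in={3} → {1,2,4} (was {}); enqueue []
  #4 pop 3: in={0,1,2,3,4} → {1,3,4} (was {}); enqueue [1,2]
  #5 pop 4: in={} → {1,4} (no change)
  #6 pop 5: in={1,2,4} → {1,2,4} (was {}); enqueue [4]
  #7 pop 6: in={1,2,3,4} → {1,2,3,4} (was {}); enqueue []
  #8 pop 7: in={1,4} → {1} (was {}); enqueue []
  #9 pop 0: in={0,1,2,3,4} → {3} (no change)
  #10 pop 1: in={1,3,4} → {0,1,2,3,4} (no change)
  #11 pop 2: in={1,3,4} → {1,2,4} (no change)
  #12 pop 4: in={1,2,4} → {1,2,4} (was {1,4}); enqueue [3,5,7]
  #13 pop 3: in={0,1,2,3,4} → {1,3,4} (no change)
  #14 pop 5: in={1,2,4} → {1,2,4} (no change)
  #15 pop 7: in={1,2,4} → {1,2} (was {1}); enqueue []

Fixpoint:
  val[0] = {3}
  val[1] = {0,1,2,3,4}
  val[2] = {1,2,4}
  val[3] = {1,3,4}
  val[4] = {1,2,4}
  val[5] = {1,2,4}
  val[6] = {1,2,3,4}
  val[7] = {1,2}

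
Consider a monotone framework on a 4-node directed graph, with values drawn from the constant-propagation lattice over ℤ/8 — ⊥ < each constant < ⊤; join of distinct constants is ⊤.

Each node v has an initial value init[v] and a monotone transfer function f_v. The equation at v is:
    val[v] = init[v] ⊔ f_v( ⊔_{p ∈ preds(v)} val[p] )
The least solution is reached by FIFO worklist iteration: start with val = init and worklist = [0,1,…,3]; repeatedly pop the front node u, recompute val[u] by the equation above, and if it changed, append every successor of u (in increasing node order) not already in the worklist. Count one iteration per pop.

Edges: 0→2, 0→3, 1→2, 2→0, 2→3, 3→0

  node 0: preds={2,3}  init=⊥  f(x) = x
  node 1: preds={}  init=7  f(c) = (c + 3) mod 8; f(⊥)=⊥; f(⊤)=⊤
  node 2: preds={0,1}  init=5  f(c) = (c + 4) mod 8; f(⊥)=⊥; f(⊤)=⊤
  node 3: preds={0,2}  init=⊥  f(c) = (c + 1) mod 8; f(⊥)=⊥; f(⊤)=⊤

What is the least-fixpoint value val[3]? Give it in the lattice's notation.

⊤

Trace (7 dequeues):
  [1] u=0 | in 5 | out 5 | prev ⊥ | push {}
  [2] u=1 | in ⊥ | out 7 | ==
  [3] u=2 | in ⊤ | out ⊤ | prev 5 | push {0}
  [4] u=3 | in ⊤ | out ⊤ | prev ⊥ | push {}
  [5] u=0 | in ⊤ | out ⊤ | prev 5 | push {2,3}
  [6] u=2 | in ⊤ | out ⊤ | ==
  [7] u=3 | in ⊤ | out ⊤ | ==

Converged values:
  [0] ⊤
  [1] 7
  [2] ⊤
  [3] ⊤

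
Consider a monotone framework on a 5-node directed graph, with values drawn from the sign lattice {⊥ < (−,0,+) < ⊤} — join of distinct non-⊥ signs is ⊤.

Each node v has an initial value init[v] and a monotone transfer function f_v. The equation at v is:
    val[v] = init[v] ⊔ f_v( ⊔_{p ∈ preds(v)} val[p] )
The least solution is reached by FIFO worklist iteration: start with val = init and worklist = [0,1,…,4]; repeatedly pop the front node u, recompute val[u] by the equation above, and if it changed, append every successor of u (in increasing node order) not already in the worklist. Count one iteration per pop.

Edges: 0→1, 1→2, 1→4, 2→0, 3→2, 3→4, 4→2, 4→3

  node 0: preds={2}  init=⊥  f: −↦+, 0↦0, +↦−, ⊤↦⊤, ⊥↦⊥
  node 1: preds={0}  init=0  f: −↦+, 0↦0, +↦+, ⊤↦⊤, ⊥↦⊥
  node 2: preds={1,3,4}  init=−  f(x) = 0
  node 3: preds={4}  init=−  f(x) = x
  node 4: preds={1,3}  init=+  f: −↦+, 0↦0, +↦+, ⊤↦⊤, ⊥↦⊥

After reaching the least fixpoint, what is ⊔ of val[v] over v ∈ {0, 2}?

Trace (9 dequeues):
  [1] u=0 | in − | out + | prev ⊥ | push {}
  [2] u=1 | in + | out ⊤ | prev 0 | push {}
  [3] u=2 | in ⊤ | out ⊤ | prev − | push {0}
  [4] u=3 | in + | out ⊤ | prev − | push {2}
  [5] u=4 | in ⊤ | out ⊤ | prev + | push {3}
  [6] u=0 | in ⊤ | out ⊤ | prev + | push {1}
  [7] u=2 | in ⊤ | out ⊤ | ==
  [8] u=3 | in ⊤ | out ⊤ | ==
  [9] u=1 | in ⊤ | out ⊤ | ==

Converged values:
  [0] ⊤
  [1] ⊤
  [2] ⊤
  [3] ⊤
  [4] ⊤

⊤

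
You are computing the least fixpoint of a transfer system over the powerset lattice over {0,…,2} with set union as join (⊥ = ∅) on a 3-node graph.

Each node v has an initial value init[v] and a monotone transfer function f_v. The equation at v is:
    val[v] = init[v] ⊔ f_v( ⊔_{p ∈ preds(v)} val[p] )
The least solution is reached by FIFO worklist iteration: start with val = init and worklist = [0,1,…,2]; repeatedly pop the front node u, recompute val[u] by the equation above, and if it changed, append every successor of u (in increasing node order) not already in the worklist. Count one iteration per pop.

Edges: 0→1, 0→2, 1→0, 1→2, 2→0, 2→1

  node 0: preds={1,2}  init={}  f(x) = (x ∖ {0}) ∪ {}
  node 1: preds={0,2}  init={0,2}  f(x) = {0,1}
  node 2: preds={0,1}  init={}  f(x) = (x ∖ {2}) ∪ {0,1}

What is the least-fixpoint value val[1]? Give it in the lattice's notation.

{0,1,2}

Iteration log — 6 steps:
  step 1. node 0  ⊔preds={0,2}  new={2}  old={}  +wl: 
  step 2. node 1  ⊔preds={2}  new={0,1,2}  old={0,2}  +wl: 0
  step 3. node 2  ⊔preds={0,1,2}  new={0,1}  old={}  +wl: 1
  step 4. node 0  ⊔preds={0,1,2}  new={1,2}  old={2}  +wl: 2
  step 5. node 1  ⊔preds={0,1,2}  new={0,1,2}  stable
  step 6. node 2  ⊔preds={0,1,2}  new={0,1}  stable

Least fixpoint reached:
  node 0: {1,2}
  node 1: {0,1,2}
  node 2: {0,1}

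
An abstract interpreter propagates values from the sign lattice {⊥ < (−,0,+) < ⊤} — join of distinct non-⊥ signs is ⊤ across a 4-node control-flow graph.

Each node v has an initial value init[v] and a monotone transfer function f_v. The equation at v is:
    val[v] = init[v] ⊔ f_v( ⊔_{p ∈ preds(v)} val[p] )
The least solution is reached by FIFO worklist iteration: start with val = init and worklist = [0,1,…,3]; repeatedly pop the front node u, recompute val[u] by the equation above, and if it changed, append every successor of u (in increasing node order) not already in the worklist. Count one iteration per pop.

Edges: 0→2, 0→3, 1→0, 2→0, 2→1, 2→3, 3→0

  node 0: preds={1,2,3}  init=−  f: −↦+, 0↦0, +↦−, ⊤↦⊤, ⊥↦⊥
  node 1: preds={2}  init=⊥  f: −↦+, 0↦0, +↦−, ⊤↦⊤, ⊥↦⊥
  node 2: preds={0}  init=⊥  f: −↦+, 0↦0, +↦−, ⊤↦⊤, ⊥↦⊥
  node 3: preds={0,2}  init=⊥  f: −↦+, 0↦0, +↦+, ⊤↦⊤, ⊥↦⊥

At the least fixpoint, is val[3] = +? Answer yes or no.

no

Worklist (11 pops):
  #1 pop 0: in=⊥ → − (no change)
  #2 pop 1: in=⊥ → ⊥ (no change)
  #3 pop 2: in=− → + (was ⊥); enqueue [0,1]
  #4 pop 3: in=⊤ → ⊤ (was ⊥); enqueue []
  #5 pop 0: in=⊤ → ⊤ (was −); enqueue [2,3]
  #6 pop 1: in=+ → − (was ⊥); enqueue [0]
  #7 pop 2: in=⊤ → ⊤ (was +); enqueue [1]
  #8 pop 3: in=⊤ → ⊤ (no change)
  #9 pop 0: in=⊤ → ⊤ (no change)
  #10 pop 1: in=⊤ → ⊤ (was −); enqueue [0]
  #11 pop 0: in=⊤ → ⊤ (no change)

Fixpoint:
  val[0] = ⊤
  val[1] = ⊤
  val[2] = ⊤
  val[3] = ⊤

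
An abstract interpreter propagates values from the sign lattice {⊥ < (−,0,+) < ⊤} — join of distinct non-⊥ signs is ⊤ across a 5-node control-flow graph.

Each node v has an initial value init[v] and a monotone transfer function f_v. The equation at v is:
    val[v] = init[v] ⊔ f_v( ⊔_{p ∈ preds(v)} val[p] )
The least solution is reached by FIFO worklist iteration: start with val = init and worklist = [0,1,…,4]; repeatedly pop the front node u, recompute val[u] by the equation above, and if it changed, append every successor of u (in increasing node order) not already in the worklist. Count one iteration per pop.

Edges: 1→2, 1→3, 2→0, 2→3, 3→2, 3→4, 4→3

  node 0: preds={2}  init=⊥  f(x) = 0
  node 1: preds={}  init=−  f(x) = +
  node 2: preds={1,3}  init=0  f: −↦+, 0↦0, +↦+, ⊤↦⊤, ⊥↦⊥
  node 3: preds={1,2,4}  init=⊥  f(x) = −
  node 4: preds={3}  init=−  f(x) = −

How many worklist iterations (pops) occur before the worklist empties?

Worklist (7 pops):
  #1 pop 0: in=0 → 0 (was ⊥); enqueue []
  #2 pop 1: in=⊥ → ⊤ (was −); enqueue []
  #3 pop 2: in=⊤ → ⊤ (was 0); enqueue [0]
  #4 pop 3: in=⊤ → − (was ⊥); enqueue [2]
  #5 pop 4: in=− → − (no change)
  #6 pop 0: in=⊤ → 0 (no change)
  #7 pop 2: in=⊤ → ⊤ (no change)

Fixpoint:
  val[0] = 0
  val[1] = ⊤
  val[2] = ⊤
  val[3] = −
  val[4] = −

7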